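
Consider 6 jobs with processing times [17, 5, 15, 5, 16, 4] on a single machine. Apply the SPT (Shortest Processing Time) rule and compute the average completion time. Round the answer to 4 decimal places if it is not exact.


Sort jobs by processing time (SPT order): [4, 5, 5, 15, 16, 17]
Compute completion times sequentially:
  Job 1: processing = 4, completes at 4
  Job 2: processing = 5, completes at 9
  Job 3: processing = 5, completes at 14
  Job 4: processing = 15, completes at 29
  Job 5: processing = 16, completes at 45
  Job 6: processing = 17, completes at 62
Sum of completion times = 163
Average completion time = 163/6 = 27.1667

27.1667


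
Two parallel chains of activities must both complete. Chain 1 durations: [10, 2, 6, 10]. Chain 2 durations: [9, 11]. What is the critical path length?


Path A total = 10 + 2 + 6 + 10 = 28
Path B total = 9 + 11 = 20
Critical path = longest path = max(28, 20) = 28

28


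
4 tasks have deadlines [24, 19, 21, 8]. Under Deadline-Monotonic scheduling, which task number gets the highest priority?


Sort tasks by relative deadline (ascending):
  Task 4: deadline = 8
  Task 2: deadline = 19
  Task 3: deadline = 21
  Task 1: deadline = 24
Priority order (highest first): [4, 2, 3, 1]
Highest priority task = 4

4


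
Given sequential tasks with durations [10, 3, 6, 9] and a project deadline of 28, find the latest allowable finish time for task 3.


LF(activity 3) = deadline - sum of successor durations
Successors: activities 4 through 4 with durations [9]
Sum of successor durations = 9
LF = 28 - 9 = 19

19


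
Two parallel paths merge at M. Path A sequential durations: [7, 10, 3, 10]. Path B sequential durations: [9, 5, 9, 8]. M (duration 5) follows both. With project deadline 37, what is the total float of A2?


Forward pass: ES(A2) = sum of predecessors on chain A = 7
EF = ES + duration = 7 + 10 = 17
Backward pass: LF(M) = deadline = 37; LS(M) = 37 - 5 = 32
LF(A2) = LS(M) - sum(successors on chain A) = 32 - 13 = 19
LS = LF - duration = 19 - 10 = 9
Total float = LS - ES = 9 - 7 = 2

2


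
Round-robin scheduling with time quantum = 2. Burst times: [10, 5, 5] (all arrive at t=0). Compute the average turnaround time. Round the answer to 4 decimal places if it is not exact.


Time quantum = 2
Execution trace:
  J1 runs 2 units, time = 2
  J2 runs 2 units, time = 4
  J3 runs 2 units, time = 6
  J1 runs 2 units, time = 8
  J2 runs 2 units, time = 10
  J3 runs 2 units, time = 12
  J1 runs 2 units, time = 14
  J2 runs 1 units, time = 15
  J3 runs 1 units, time = 16
  J1 runs 2 units, time = 18
  J1 runs 2 units, time = 20
Finish times: [20, 15, 16]
Average turnaround = 51/3 = 17.0

17.0


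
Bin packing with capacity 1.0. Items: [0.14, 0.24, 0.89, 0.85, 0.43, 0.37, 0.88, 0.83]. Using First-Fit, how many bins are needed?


Place items sequentially using First-Fit:
  Item 0.14 -> new Bin 1
  Item 0.24 -> Bin 1 (now 0.38)
  Item 0.89 -> new Bin 2
  Item 0.85 -> new Bin 3
  Item 0.43 -> Bin 1 (now 0.81)
  Item 0.37 -> new Bin 4
  Item 0.88 -> new Bin 5
  Item 0.83 -> new Bin 6
Total bins used = 6

6


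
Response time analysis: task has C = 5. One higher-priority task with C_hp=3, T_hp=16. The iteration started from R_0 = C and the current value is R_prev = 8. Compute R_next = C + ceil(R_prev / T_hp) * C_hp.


R_next = C + ceil(R_prev / T_hp) * C_hp
ceil(8 / 16) = ceil(0.5) = 1
Interference = 1 * 3 = 3
R_next = 5 + 3 = 8
R_next = R_prev, so the iteration has converged (response time = 8).

8


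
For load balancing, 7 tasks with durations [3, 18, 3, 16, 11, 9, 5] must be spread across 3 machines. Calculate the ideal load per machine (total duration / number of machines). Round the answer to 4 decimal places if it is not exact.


Total processing time = 3 + 18 + 3 + 16 + 11 + 9 + 5 = 65
Number of machines = 3
Ideal balanced load = 65 / 3 = 21.6667

21.6667


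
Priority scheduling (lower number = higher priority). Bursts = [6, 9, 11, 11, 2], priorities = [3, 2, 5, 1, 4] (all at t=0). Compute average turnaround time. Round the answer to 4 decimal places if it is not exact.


Sort by priority (ascending = highest first):
Order: [(1, 11), (2, 9), (3, 6), (4, 2), (5, 11)]
Completion times:
  Priority 1, burst=11, C=11
  Priority 2, burst=9, C=20
  Priority 3, burst=6, C=26
  Priority 4, burst=2, C=28
  Priority 5, burst=11, C=39
Average turnaround = 124/5 = 24.8

24.8


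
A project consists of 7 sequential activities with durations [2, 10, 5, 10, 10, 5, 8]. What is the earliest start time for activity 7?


Activity 7 starts after activities 1 through 6 complete.
Predecessor durations: [2, 10, 5, 10, 10, 5]
ES = 2 + 10 + 5 + 10 + 10 + 5 = 42

42


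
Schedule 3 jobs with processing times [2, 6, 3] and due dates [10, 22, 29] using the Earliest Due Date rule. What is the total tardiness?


Sort by due date (EDD order): [(2, 10), (6, 22), (3, 29)]
Compute completion times and tardiness:
  Job 1: p=2, d=10, C=2, tardiness=max(0,2-10)=0
  Job 2: p=6, d=22, C=8, tardiness=max(0,8-22)=0
  Job 3: p=3, d=29, C=11, tardiness=max(0,11-29)=0
Total tardiness = 0

0


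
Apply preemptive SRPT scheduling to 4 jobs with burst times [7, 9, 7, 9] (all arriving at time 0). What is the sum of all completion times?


Since all jobs arrive at t=0, SRPT equals SPT ordering.
SPT order: [7, 7, 9, 9]
Completion times:
  Job 1: p=7, C=7
  Job 2: p=7, C=14
  Job 3: p=9, C=23
  Job 4: p=9, C=32
Total completion time = 7 + 14 + 23 + 32 = 76

76


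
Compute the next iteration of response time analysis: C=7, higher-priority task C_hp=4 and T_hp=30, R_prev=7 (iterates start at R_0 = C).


R_next = C + ceil(R_prev / T_hp) * C_hp
ceil(7 / 30) = ceil(0.2333) = 1
Interference = 1 * 4 = 4
R_next = 7 + 4 = 11

11


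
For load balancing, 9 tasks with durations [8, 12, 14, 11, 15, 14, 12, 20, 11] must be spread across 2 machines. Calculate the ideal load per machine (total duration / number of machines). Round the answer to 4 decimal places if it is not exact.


Total processing time = 8 + 12 + 14 + 11 + 15 + 14 + 12 + 20 + 11 = 117
Number of machines = 2
Ideal balanced load = 117 / 2 = 58.5

58.5


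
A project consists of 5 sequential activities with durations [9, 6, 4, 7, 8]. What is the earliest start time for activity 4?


Activity 4 starts after activities 1 through 3 complete.
Predecessor durations: [9, 6, 4]
ES = 9 + 6 + 4 = 19

19


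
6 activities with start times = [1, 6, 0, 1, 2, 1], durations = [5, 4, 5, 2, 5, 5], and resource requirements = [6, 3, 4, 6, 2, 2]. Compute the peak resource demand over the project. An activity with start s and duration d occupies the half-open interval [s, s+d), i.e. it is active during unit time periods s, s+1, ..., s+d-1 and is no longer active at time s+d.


Each activity i is active on [start_i, start_i + duration_i).
Compute total resource usage per time slot:
  t=0: active resources = [4], total = 4
  t=1: active resources = [6, 4, 6, 2], total = 18
  t=2: active resources = [6, 4, 6, 2, 2], total = 20
  t=3: active resources = [6, 4, 2, 2], total = 14
  t=4: active resources = [6, 4, 2, 2], total = 14
  t=5: active resources = [6, 2, 2], total = 10
  t=6: active resources = [3, 2], total = 5
  t=7: active resources = [3], total = 3
  t=8: active resources = [3], total = 3
  t=9: active resources = [3], total = 3
Peak resource demand = 20

20


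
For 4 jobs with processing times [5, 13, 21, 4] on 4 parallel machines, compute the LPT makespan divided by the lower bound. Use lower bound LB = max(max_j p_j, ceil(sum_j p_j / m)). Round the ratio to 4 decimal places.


LPT order: [21, 13, 5, 4]
Machine loads after assignment: [21, 13, 5, 4]
LPT makespan = 21
Lower bound = max(max_job, ceil(total/4)) = max(21, 11) = 21
Ratio = 21 / 21 = 1.0

1.0


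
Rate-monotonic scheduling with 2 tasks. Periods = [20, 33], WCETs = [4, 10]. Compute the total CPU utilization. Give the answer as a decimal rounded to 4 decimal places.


Compute individual utilizations (exact fractions):
  Task 1: C/T = 4/20 = 1/5 (approx. 0.2)
  Task 2: C/T = 10/33 (approx. 0.303)
Total utilization U = 1/5 + 10/33 = 83/165
Rounded to 4 decimal places: U = 0.5030
RM (Liu & Layland) bound for 2 tasks = 0.828427; compare with U = 83/165 (approx. 0.503030)
U <= bound, so schedulable by RM sufficient condition.

0.5030


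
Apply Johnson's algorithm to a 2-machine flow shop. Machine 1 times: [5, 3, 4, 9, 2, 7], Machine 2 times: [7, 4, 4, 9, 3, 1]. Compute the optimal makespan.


Apply Johnson's rule:
  Group 1 (a <= b): [(5, 2, 3), (2, 3, 4), (3, 4, 4), (1, 5, 7), (4, 9, 9)]
  Group 2 (a > b): [(6, 7, 1)]
Optimal job order: [5, 2, 3, 1, 4, 6]
Schedule:
  Job 5: M1 done at 2, M2 done at 5
  Job 2: M1 done at 5, M2 done at 9
  Job 3: M1 done at 9, M2 done at 13
  Job 1: M1 done at 14, M2 done at 21
  Job 4: M1 done at 23, M2 done at 32
  Job 6: M1 done at 30, M2 done at 33
Makespan = 33

33


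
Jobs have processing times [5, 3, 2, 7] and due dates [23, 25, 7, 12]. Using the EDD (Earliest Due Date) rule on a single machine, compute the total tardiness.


Sort by due date (EDD order): [(2, 7), (7, 12), (5, 23), (3, 25)]
Compute completion times and tardiness:
  Job 1: p=2, d=7, C=2, tardiness=max(0,2-7)=0
  Job 2: p=7, d=12, C=9, tardiness=max(0,9-12)=0
  Job 3: p=5, d=23, C=14, tardiness=max(0,14-23)=0
  Job 4: p=3, d=25, C=17, tardiness=max(0,17-25)=0
Total tardiness = 0

0


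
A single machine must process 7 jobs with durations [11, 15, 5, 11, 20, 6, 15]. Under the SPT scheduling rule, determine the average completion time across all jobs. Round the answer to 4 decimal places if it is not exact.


Sort jobs by processing time (SPT order): [5, 6, 11, 11, 15, 15, 20]
Compute completion times sequentially:
  Job 1: processing = 5, completes at 5
  Job 2: processing = 6, completes at 11
  Job 3: processing = 11, completes at 22
  Job 4: processing = 11, completes at 33
  Job 5: processing = 15, completes at 48
  Job 6: processing = 15, completes at 63
  Job 7: processing = 20, completes at 83
Sum of completion times = 265
Average completion time = 265/7 = 37.8571

37.8571


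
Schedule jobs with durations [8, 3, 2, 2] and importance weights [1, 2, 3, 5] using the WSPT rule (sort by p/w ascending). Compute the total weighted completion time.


Compute p/w ratios and sort ascending (WSPT): [(2, 5), (2, 3), (3, 2), (8, 1)]
Compute weighted completion times:
  Job (p=2,w=5): C=2, w*C=5*2=10
  Job (p=2,w=3): C=4, w*C=3*4=12
  Job (p=3,w=2): C=7, w*C=2*7=14
  Job (p=8,w=1): C=15, w*C=1*15=15
Total weighted completion time = 51

51


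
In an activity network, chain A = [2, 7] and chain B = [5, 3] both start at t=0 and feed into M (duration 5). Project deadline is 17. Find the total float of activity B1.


Forward pass: ES(B1) = sum of predecessors on chain B = 0
EF = ES + duration = 0 + 5 = 5
Backward pass: LF(M) = deadline = 17; LS(M) = 17 - 5 = 12
LF(B1) = LS(M) - sum(successors on chain B) = 12 - 3 = 9
LS = LF - duration = 9 - 5 = 4
Total float = LS - ES = 4 - 0 = 4

4


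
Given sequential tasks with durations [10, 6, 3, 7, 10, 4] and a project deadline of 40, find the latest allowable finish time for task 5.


LF(activity 5) = deadline - sum of successor durations
Successors: activities 6 through 6 with durations [4]
Sum of successor durations = 4
LF = 40 - 4 = 36

36


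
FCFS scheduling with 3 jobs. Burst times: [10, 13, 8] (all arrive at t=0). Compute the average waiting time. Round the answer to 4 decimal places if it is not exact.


FCFS order (as given): [10, 13, 8]
Waiting times:
  Job 1: wait = 0
  Job 2: wait = 10
  Job 3: wait = 23
Sum of waiting times = 33
Average waiting time = 33/3 = 11.0

11.0


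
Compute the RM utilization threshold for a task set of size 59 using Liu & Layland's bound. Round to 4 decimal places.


Compute 2^(1/59) = 1.0118175391
Subtract 1: 1.0118175391 - 1 = 0.0118175391
Multiply by n: 59 * 0.0118175391 = 0.6972348069
Round to 4 dp: 0.6972

0.6972


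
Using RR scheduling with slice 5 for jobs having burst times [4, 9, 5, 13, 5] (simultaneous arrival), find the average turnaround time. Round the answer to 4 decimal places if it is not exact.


Time quantum = 5
Execution trace:
  J1 runs 4 units, time = 4
  J2 runs 5 units, time = 9
  J3 runs 5 units, time = 14
  J4 runs 5 units, time = 19
  J5 runs 5 units, time = 24
  J2 runs 4 units, time = 28
  J4 runs 5 units, time = 33
  J4 runs 3 units, time = 36
Finish times: [4, 28, 14, 36, 24]
Average turnaround = 106/5 = 21.2

21.2


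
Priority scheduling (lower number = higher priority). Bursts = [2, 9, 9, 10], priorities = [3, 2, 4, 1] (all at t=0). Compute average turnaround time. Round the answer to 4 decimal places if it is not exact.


Sort by priority (ascending = highest first):
Order: [(1, 10), (2, 9), (3, 2), (4, 9)]
Completion times:
  Priority 1, burst=10, C=10
  Priority 2, burst=9, C=19
  Priority 3, burst=2, C=21
  Priority 4, burst=9, C=30
Average turnaround = 80/4 = 20.0

20.0


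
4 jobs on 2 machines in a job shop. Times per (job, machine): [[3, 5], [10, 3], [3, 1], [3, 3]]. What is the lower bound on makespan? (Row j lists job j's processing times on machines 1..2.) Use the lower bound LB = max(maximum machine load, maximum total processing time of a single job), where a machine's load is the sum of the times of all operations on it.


Machine loads:
  Machine 1: 3 + 10 + 3 + 3 = 19
  Machine 2: 5 + 3 + 1 + 3 = 12
Max machine load = 19
Job totals:
  Job 1: 8
  Job 2: 13
  Job 3: 4
  Job 4: 6
Max job total = 13
Lower bound = max(19, 13) = 19

19


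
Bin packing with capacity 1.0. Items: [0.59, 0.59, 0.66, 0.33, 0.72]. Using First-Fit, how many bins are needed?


Place items sequentially using First-Fit:
  Item 0.59 -> new Bin 1
  Item 0.59 -> new Bin 2
  Item 0.66 -> new Bin 3
  Item 0.33 -> Bin 1 (now 0.92)
  Item 0.72 -> new Bin 4
Total bins used = 4

4


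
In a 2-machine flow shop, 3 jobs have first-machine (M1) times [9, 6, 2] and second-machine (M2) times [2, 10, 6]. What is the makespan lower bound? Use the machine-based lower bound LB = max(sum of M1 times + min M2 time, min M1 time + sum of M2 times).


LB1 = sum(M1 times) + min(M2 times) = 17 + 2 = 19
LB2 = min(M1 times) + sum(M2 times) = 2 + 18 = 20
Lower bound = max(LB1, LB2) = max(19, 20) = 20

20


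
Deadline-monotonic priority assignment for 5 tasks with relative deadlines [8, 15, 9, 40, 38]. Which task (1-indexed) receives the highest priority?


Sort tasks by relative deadline (ascending):
  Task 1: deadline = 8
  Task 3: deadline = 9
  Task 2: deadline = 15
  Task 5: deadline = 38
  Task 4: deadline = 40
Priority order (highest first): [1, 3, 2, 5, 4]
Highest priority task = 1

1


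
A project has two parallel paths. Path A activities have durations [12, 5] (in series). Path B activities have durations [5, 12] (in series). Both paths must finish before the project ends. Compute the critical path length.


Path A total = 12 + 5 = 17
Path B total = 5 + 12 = 17
Critical path = longest path = max(17, 17) = 17

17


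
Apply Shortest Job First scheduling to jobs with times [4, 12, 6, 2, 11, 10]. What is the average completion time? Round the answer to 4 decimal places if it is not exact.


SJF order (ascending): [2, 4, 6, 10, 11, 12]
Completion times:
  Job 1: burst=2, C=2
  Job 2: burst=4, C=6
  Job 3: burst=6, C=12
  Job 4: burst=10, C=22
  Job 5: burst=11, C=33
  Job 6: burst=12, C=45
Average completion = 120/6 = 20.0

20.0


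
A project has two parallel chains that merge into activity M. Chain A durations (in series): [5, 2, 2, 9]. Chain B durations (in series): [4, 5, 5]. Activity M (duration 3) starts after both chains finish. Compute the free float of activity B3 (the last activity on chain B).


ES(B3) = sum of predecessors on chain B = 9
EF(B3) = ES + duration = 9 + 5 = 14
Successor of B3 is M. ES(M) = max(sum(A), sum(B)) = max(18, 14) = 18
Free float = ES(successor) - EF(current) = 18 - 14 = 4

4


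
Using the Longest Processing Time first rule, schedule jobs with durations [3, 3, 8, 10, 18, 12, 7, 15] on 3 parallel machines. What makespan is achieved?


Sort jobs in decreasing order (LPT): [18, 15, 12, 10, 8, 7, 3, 3]
Assign each job to the least loaded machine:
  Machine 1: jobs [18, 7], load = 25
  Machine 2: jobs [15, 8, 3], load = 26
  Machine 3: jobs [12, 10, 3], load = 25
Makespan = max load = 26

26


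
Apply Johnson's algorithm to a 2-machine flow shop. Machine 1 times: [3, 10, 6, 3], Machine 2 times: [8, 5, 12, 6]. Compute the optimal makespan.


Apply Johnson's rule:
  Group 1 (a <= b): [(1, 3, 8), (4, 3, 6), (3, 6, 12)]
  Group 2 (a > b): [(2, 10, 5)]
Optimal job order: [1, 4, 3, 2]
Schedule:
  Job 1: M1 done at 3, M2 done at 11
  Job 4: M1 done at 6, M2 done at 17
  Job 3: M1 done at 12, M2 done at 29
  Job 2: M1 done at 22, M2 done at 34
Makespan = 34

34


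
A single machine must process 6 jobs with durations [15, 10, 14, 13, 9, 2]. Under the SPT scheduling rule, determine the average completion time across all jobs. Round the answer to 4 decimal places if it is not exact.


Sort jobs by processing time (SPT order): [2, 9, 10, 13, 14, 15]
Compute completion times sequentially:
  Job 1: processing = 2, completes at 2
  Job 2: processing = 9, completes at 11
  Job 3: processing = 10, completes at 21
  Job 4: processing = 13, completes at 34
  Job 5: processing = 14, completes at 48
  Job 6: processing = 15, completes at 63
Sum of completion times = 179
Average completion time = 179/6 = 29.8333

29.8333


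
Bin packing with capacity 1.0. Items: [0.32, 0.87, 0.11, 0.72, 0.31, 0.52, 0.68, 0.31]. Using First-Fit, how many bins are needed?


Place items sequentially using First-Fit:
  Item 0.32 -> new Bin 1
  Item 0.87 -> new Bin 2
  Item 0.11 -> Bin 1 (now 0.43)
  Item 0.72 -> new Bin 3
  Item 0.31 -> Bin 1 (now 0.74)
  Item 0.52 -> new Bin 4
  Item 0.68 -> new Bin 5
  Item 0.31 -> Bin 4 (now 0.83)
Total bins used = 5

5


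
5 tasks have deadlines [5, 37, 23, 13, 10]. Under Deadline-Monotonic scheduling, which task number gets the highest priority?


Sort tasks by relative deadline (ascending):
  Task 1: deadline = 5
  Task 5: deadline = 10
  Task 4: deadline = 13
  Task 3: deadline = 23
  Task 2: deadline = 37
Priority order (highest first): [1, 5, 4, 3, 2]
Highest priority task = 1

1


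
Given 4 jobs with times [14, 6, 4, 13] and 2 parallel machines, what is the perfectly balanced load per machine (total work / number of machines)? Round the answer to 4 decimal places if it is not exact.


Total processing time = 14 + 6 + 4 + 13 = 37
Number of machines = 2
Ideal balanced load = 37 / 2 = 18.5

18.5


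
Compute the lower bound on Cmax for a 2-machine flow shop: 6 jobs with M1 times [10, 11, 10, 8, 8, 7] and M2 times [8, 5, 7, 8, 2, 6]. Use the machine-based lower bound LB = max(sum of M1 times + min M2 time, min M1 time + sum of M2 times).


LB1 = sum(M1 times) + min(M2 times) = 54 + 2 = 56
LB2 = min(M1 times) + sum(M2 times) = 7 + 36 = 43
Lower bound = max(LB1, LB2) = max(56, 43) = 56

56


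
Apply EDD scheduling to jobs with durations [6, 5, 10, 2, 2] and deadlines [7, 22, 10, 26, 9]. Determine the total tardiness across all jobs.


Sort by due date (EDD order): [(6, 7), (2, 9), (10, 10), (5, 22), (2, 26)]
Compute completion times and tardiness:
  Job 1: p=6, d=7, C=6, tardiness=max(0,6-7)=0
  Job 2: p=2, d=9, C=8, tardiness=max(0,8-9)=0
  Job 3: p=10, d=10, C=18, tardiness=max(0,18-10)=8
  Job 4: p=5, d=22, C=23, tardiness=max(0,23-22)=1
  Job 5: p=2, d=26, C=25, tardiness=max(0,25-26)=0
Total tardiness = 9

9


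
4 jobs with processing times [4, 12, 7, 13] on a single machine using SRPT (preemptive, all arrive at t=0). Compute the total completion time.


Since all jobs arrive at t=0, SRPT equals SPT ordering.
SPT order: [4, 7, 12, 13]
Completion times:
  Job 1: p=4, C=4
  Job 2: p=7, C=11
  Job 3: p=12, C=23
  Job 4: p=13, C=36
Total completion time = 4 + 11 + 23 + 36 = 74

74


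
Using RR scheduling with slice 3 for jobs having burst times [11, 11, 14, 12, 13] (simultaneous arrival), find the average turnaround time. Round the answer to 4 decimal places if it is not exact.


Time quantum = 3
Execution trace:
  J1 runs 3 units, time = 3
  J2 runs 3 units, time = 6
  J3 runs 3 units, time = 9
  J4 runs 3 units, time = 12
  J5 runs 3 units, time = 15
  J1 runs 3 units, time = 18
  J2 runs 3 units, time = 21
  J3 runs 3 units, time = 24
  J4 runs 3 units, time = 27
  J5 runs 3 units, time = 30
  J1 runs 3 units, time = 33
  J2 runs 3 units, time = 36
  J3 runs 3 units, time = 39
  J4 runs 3 units, time = 42
  J5 runs 3 units, time = 45
  J1 runs 2 units, time = 47
  J2 runs 2 units, time = 49
  J3 runs 3 units, time = 52
  J4 runs 3 units, time = 55
  J5 runs 3 units, time = 58
  J3 runs 2 units, time = 60
  J5 runs 1 units, time = 61
Finish times: [47, 49, 60, 55, 61]
Average turnaround = 272/5 = 54.4

54.4


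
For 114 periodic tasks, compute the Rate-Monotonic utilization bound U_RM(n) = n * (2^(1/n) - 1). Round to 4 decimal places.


Compute 2^(1/114) = 1.0060987606
Subtract 1: 1.0060987606 - 1 = 0.0060987606
Multiply by n: 114 * 0.0060987606 = 0.6952587084
Round to 4 dp: 0.6953

0.6953


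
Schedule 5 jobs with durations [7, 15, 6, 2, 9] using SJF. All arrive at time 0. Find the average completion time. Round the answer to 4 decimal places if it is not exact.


SJF order (ascending): [2, 6, 7, 9, 15]
Completion times:
  Job 1: burst=2, C=2
  Job 2: burst=6, C=8
  Job 3: burst=7, C=15
  Job 4: burst=9, C=24
  Job 5: burst=15, C=39
Average completion = 88/5 = 17.6

17.6


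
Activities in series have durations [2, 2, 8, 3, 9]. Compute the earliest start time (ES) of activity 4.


Activity 4 starts after activities 1 through 3 complete.
Predecessor durations: [2, 2, 8]
ES = 2 + 2 + 8 = 12

12


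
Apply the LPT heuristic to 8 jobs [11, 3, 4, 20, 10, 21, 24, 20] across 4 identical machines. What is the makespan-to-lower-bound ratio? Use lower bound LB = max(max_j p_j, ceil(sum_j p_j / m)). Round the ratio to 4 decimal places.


LPT order: [24, 21, 20, 20, 11, 10, 4, 3]
Machine loads after assignment: [27, 25, 31, 30]
LPT makespan = 31
Lower bound = max(max_job, ceil(total/4)) = max(24, 29) = 29
Ratio = 31 / 29 = 1.069

1.069


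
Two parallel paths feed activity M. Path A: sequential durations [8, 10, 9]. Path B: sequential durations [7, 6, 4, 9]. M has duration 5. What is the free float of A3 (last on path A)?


ES(A3) = sum of predecessors on chain A = 18
EF(A3) = ES + duration = 18 + 9 = 27
Successor of A3 is M. ES(M) = max(sum(A), sum(B)) = max(27, 26) = 27
Free float = ES(successor) - EF(current) = 27 - 27 = 0

0


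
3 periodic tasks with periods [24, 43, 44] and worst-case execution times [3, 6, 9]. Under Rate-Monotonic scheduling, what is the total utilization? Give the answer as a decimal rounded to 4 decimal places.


Compute individual utilizations (exact fractions):
  Task 1: C/T = 3/24 = 1/8 (approx. 0.125)
  Task 2: C/T = 6/43 (approx. 0.1395)
  Task 3: C/T = 9/44 (approx. 0.2045)
Total utilization U = 1/8 + 6/43 + 9/44 = 1775/3784
Rounded to 4 decimal places: U = 0.4691
RM (Liu & Layland) bound for 3 tasks = 0.779763; compare with U = 1775/3784 (approx. 0.469080)
U <= bound, so schedulable by RM sufficient condition.

0.4691


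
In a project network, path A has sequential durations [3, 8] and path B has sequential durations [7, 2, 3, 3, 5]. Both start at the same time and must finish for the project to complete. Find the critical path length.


Path A total = 3 + 8 = 11
Path B total = 7 + 2 + 3 + 3 + 5 = 20
Critical path = longest path = max(11, 20) = 20

20


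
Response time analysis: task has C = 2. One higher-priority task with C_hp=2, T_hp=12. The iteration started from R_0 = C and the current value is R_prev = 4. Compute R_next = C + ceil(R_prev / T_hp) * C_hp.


R_next = C + ceil(R_prev / T_hp) * C_hp
ceil(4 / 12) = ceil(0.3333) = 1
Interference = 1 * 2 = 2
R_next = 2 + 2 = 4
R_next = R_prev, so the iteration has converged (response time = 4).

4


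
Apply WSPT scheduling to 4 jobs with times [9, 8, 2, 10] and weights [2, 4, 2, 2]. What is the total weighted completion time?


Compute p/w ratios and sort ascending (WSPT): [(2, 2), (8, 4), (9, 2), (10, 2)]
Compute weighted completion times:
  Job (p=2,w=2): C=2, w*C=2*2=4
  Job (p=8,w=4): C=10, w*C=4*10=40
  Job (p=9,w=2): C=19, w*C=2*19=38
  Job (p=10,w=2): C=29, w*C=2*29=58
Total weighted completion time = 140

140


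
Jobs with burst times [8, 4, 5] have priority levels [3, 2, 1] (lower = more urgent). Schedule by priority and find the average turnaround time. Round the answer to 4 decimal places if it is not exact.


Sort by priority (ascending = highest first):
Order: [(1, 5), (2, 4), (3, 8)]
Completion times:
  Priority 1, burst=5, C=5
  Priority 2, burst=4, C=9
  Priority 3, burst=8, C=17
Average turnaround = 31/3 = 10.3333

10.3333


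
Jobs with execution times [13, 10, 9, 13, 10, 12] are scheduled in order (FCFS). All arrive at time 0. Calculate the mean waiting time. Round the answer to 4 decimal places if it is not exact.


FCFS order (as given): [13, 10, 9, 13, 10, 12]
Waiting times:
  Job 1: wait = 0
  Job 2: wait = 13
  Job 3: wait = 23
  Job 4: wait = 32
  Job 5: wait = 45
  Job 6: wait = 55
Sum of waiting times = 168
Average waiting time = 168/6 = 28.0

28.0


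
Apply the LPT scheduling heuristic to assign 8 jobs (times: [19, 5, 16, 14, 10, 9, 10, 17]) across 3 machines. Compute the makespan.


Sort jobs in decreasing order (LPT): [19, 17, 16, 14, 10, 10, 9, 5]
Assign each job to the least loaded machine:
  Machine 1: jobs [19, 10, 5], load = 34
  Machine 2: jobs [17, 10, 9], load = 36
  Machine 3: jobs [16, 14], load = 30
Makespan = max load = 36

36


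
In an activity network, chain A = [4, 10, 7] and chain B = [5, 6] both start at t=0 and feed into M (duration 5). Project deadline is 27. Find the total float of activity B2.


Forward pass: ES(B2) = sum of predecessors on chain B = 5
EF = ES + duration = 5 + 6 = 11
Backward pass: LF(M) = deadline = 27; LS(M) = 27 - 5 = 22
LF(B2) = LS(M) - sum(successors on chain B) = 22 - 0 = 22
LS = LF - duration = 22 - 6 = 16
Total float = LS - ES = 16 - 5 = 11

11


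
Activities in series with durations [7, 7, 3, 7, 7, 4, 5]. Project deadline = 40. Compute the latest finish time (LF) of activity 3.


LF(activity 3) = deadline - sum of successor durations
Successors: activities 4 through 7 with durations [7, 7, 4, 5]
Sum of successor durations = 23
LF = 40 - 23 = 17

17


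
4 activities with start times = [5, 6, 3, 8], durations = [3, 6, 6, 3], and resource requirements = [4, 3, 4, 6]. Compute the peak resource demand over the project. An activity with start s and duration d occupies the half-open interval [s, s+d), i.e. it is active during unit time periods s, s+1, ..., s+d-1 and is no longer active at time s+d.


Each activity i is active on [start_i, start_i + duration_i).
Compute total resource usage per time slot:
  t=0: active resources = [], total = 0
  t=1: active resources = [], total = 0
  t=2: active resources = [], total = 0
  t=3: active resources = [4], total = 4
  t=4: active resources = [4], total = 4
  t=5: active resources = [4, 4], total = 8
  t=6: active resources = [4, 3, 4], total = 11
  t=7: active resources = [4, 3, 4], total = 11
  t=8: active resources = [3, 4, 6], total = 13
  t=9: active resources = [3, 6], total = 9
  t=10: active resources = [3, 6], total = 9
  t=11: active resources = [3], total = 3
Peak resource demand = 13

13


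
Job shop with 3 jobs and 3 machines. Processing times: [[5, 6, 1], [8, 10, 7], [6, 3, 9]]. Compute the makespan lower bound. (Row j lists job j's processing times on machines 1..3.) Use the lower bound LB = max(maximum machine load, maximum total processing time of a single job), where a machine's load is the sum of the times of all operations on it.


Machine loads:
  Machine 1: 5 + 8 + 6 = 19
  Machine 2: 6 + 10 + 3 = 19
  Machine 3: 1 + 7 + 9 = 17
Max machine load = 19
Job totals:
  Job 1: 12
  Job 2: 25
  Job 3: 18
Max job total = 25
Lower bound = max(19, 25) = 25

25


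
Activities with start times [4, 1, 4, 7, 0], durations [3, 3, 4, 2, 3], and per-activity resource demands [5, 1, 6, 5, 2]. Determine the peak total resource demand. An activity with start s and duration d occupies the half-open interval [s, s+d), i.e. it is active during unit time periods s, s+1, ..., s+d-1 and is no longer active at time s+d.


Each activity i is active on [start_i, start_i + duration_i).
Compute total resource usage per time slot:
  t=0: active resources = [2], total = 2
  t=1: active resources = [1, 2], total = 3
  t=2: active resources = [1, 2], total = 3
  t=3: active resources = [1], total = 1
  t=4: active resources = [5, 6], total = 11
  t=5: active resources = [5, 6], total = 11
  t=6: active resources = [5, 6], total = 11
  t=7: active resources = [6, 5], total = 11
  t=8: active resources = [5], total = 5
Peak resource demand = 11

11


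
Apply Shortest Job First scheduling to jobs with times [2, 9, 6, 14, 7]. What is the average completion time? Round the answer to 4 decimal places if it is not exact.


SJF order (ascending): [2, 6, 7, 9, 14]
Completion times:
  Job 1: burst=2, C=2
  Job 2: burst=6, C=8
  Job 3: burst=7, C=15
  Job 4: burst=9, C=24
  Job 5: burst=14, C=38
Average completion = 87/5 = 17.4

17.4


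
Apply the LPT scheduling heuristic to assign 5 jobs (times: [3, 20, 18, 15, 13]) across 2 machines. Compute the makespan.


Sort jobs in decreasing order (LPT): [20, 18, 15, 13, 3]
Assign each job to the least loaded machine:
  Machine 1: jobs [20, 13, 3], load = 36
  Machine 2: jobs [18, 15], load = 33
Makespan = max load = 36

36


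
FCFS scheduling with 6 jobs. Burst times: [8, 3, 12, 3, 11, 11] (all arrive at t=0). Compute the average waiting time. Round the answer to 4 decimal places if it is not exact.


FCFS order (as given): [8, 3, 12, 3, 11, 11]
Waiting times:
  Job 1: wait = 0
  Job 2: wait = 8
  Job 3: wait = 11
  Job 4: wait = 23
  Job 5: wait = 26
  Job 6: wait = 37
Sum of waiting times = 105
Average waiting time = 105/6 = 17.5

17.5


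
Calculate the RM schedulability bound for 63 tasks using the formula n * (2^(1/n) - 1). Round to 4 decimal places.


Compute 2^(1/63) = 1.0110630845
Subtract 1: 1.0110630845 - 1 = 0.0110630845
Multiply by n: 63 * 0.0110630845 = 0.6969743235
Round to 4 dp: 0.6970

0.6970


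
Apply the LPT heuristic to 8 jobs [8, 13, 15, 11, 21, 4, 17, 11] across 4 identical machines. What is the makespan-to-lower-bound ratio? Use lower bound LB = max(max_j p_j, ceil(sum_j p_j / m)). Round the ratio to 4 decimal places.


LPT order: [21, 17, 15, 13, 11, 11, 8, 4]
Machine loads after assignment: [25, 25, 26, 24]
LPT makespan = 26
Lower bound = max(max_job, ceil(total/4)) = max(21, 25) = 25
Ratio = 26 / 25 = 1.04

1.04


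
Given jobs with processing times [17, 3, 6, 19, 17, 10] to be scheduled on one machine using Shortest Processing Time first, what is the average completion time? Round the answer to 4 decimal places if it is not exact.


Sort jobs by processing time (SPT order): [3, 6, 10, 17, 17, 19]
Compute completion times sequentially:
  Job 1: processing = 3, completes at 3
  Job 2: processing = 6, completes at 9
  Job 3: processing = 10, completes at 19
  Job 4: processing = 17, completes at 36
  Job 5: processing = 17, completes at 53
  Job 6: processing = 19, completes at 72
Sum of completion times = 192
Average completion time = 192/6 = 32.0

32.0


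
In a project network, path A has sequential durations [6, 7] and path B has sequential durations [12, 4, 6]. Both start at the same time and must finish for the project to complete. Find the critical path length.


Path A total = 6 + 7 = 13
Path B total = 12 + 4 + 6 = 22
Critical path = longest path = max(13, 22) = 22

22


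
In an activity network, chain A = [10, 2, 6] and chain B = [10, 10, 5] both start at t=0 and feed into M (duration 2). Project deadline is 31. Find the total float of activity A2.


Forward pass: ES(A2) = sum of predecessors on chain A = 10
EF = ES + duration = 10 + 2 = 12
Backward pass: LF(M) = deadline = 31; LS(M) = 31 - 2 = 29
LF(A2) = LS(M) - sum(successors on chain A) = 29 - 6 = 23
LS = LF - duration = 23 - 2 = 21
Total float = LS - ES = 21 - 10 = 11

11


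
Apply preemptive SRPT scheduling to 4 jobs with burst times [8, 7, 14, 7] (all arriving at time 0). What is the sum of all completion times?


Since all jobs arrive at t=0, SRPT equals SPT ordering.
SPT order: [7, 7, 8, 14]
Completion times:
  Job 1: p=7, C=7
  Job 2: p=7, C=14
  Job 3: p=8, C=22
  Job 4: p=14, C=36
Total completion time = 7 + 14 + 22 + 36 = 79

79


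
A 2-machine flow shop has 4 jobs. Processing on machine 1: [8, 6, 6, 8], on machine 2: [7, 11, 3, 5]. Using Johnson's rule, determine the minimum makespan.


Apply Johnson's rule:
  Group 1 (a <= b): [(2, 6, 11)]
  Group 2 (a > b): [(1, 8, 7), (4, 8, 5), (3, 6, 3)]
Optimal job order: [2, 1, 4, 3]
Schedule:
  Job 2: M1 done at 6, M2 done at 17
  Job 1: M1 done at 14, M2 done at 24
  Job 4: M1 done at 22, M2 done at 29
  Job 3: M1 done at 28, M2 done at 32
Makespan = 32

32


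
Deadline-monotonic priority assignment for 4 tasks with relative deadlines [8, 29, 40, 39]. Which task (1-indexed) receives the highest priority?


Sort tasks by relative deadline (ascending):
  Task 1: deadline = 8
  Task 2: deadline = 29
  Task 4: deadline = 39
  Task 3: deadline = 40
Priority order (highest first): [1, 2, 4, 3]
Highest priority task = 1

1


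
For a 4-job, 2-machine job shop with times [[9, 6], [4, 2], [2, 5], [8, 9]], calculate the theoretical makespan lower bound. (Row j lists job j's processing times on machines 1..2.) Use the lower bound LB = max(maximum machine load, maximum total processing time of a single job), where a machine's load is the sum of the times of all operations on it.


Machine loads:
  Machine 1: 9 + 4 + 2 + 8 = 23
  Machine 2: 6 + 2 + 5 + 9 = 22
Max machine load = 23
Job totals:
  Job 1: 15
  Job 2: 6
  Job 3: 7
  Job 4: 17
Max job total = 17
Lower bound = max(23, 17) = 23

23


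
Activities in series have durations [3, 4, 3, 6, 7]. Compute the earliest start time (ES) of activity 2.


Activity 2 starts after activities 1 through 1 complete.
Predecessor durations: [3]
ES = 3 = 3

3


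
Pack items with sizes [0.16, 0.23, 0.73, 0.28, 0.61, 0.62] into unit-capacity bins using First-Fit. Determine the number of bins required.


Place items sequentially using First-Fit:
  Item 0.16 -> new Bin 1
  Item 0.23 -> Bin 1 (now 0.39)
  Item 0.73 -> new Bin 2
  Item 0.28 -> Bin 1 (now 0.67)
  Item 0.61 -> new Bin 3
  Item 0.62 -> new Bin 4
Total bins used = 4

4


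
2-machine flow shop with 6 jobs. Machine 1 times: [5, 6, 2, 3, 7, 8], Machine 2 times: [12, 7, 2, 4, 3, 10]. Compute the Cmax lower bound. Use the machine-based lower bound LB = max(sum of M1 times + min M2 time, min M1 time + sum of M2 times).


LB1 = sum(M1 times) + min(M2 times) = 31 + 2 = 33
LB2 = min(M1 times) + sum(M2 times) = 2 + 38 = 40
Lower bound = max(LB1, LB2) = max(33, 40) = 40

40


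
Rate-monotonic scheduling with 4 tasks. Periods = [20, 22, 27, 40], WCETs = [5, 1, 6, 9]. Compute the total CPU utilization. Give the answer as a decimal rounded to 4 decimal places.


Compute individual utilizations (exact fractions):
  Task 1: C/T = 5/20 = 1/4 (approx. 0.25)
  Task 2: C/T = 1/22 (approx. 0.0455)
  Task 3: C/T = 6/27 = 2/9 (approx. 0.2222)
  Task 4: C/T = 9/40 (approx. 0.225)
Total utilization U = 1/4 + 1/22 + 2/9 + 9/40 = 2941/3960
Rounded to 4 decimal places: U = 0.7427
RM (Liu & Layland) bound for 4 tasks = 0.756828; compare with U = 2941/3960 (approx. 0.742677)
U <= bound, so schedulable by RM sufficient condition.

0.7427


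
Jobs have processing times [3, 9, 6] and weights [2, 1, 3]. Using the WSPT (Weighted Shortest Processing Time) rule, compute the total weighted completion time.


Compute p/w ratios and sort ascending (WSPT): [(3, 2), (6, 3), (9, 1)]
Compute weighted completion times:
  Job (p=3,w=2): C=3, w*C=2*3=6
  Job (p=6,w=3): C=9, w*C=3*9=27
  Job (p=9,w=1): C=18, w*C=1*18=18
Total weighted completion time = 51

51


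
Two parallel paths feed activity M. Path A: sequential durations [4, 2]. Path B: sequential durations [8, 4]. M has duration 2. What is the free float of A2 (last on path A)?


ES(A2) = sum of predecessors on chain A = 4
EF(A2) = ES + duration = 4 + 2 = 6
Successor of A2 is M. ES(M) = max(sum(A), sum(B)) = max(6, 12) = 12
Free float = ES(successor) - EF(current) = 12 - 6 = 6

6


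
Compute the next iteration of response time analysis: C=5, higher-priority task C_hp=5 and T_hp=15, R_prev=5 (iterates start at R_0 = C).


R_next = C + ceil(R_prev / T_hp) * C_hp
ceil(5 / 15) = ceil(0.3333) = 1
Interference = 1 * 5 = 5
R_next = 5 + 5 = 10

10


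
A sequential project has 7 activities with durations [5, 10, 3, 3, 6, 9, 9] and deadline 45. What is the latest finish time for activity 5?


LF(activity 5) = deadline - sum of successor durations
Successors: activities 6 through 7 with durations [9, 9]
Sum of successor durations = 18
LF = 45 - 18 = 27

27


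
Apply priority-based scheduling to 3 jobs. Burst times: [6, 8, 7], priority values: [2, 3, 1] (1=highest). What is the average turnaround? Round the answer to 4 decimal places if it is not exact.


Sort by priority (ascending = highest first):
Order: [(1, 7), (2, 6), (3, 8)]
Completion times:
  Priority 1, burst=7, C=7
  Priority 2, burst=6, C=13
  Priority 3, burst=8, C=21
Average turnaround = 41/3 = 13.6667

13.6667


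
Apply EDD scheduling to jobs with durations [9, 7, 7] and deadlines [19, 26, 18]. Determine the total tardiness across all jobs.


Sort by due date (EDD order): [(7, 18), (9, 19), (7, 26)]
Compute completion times and tardiness:
  Job 1: p=7, d=18, C=7, tardiness=max(0,7-18)=0
  Job 2: p=9, d=19, C=16, tardiness=max(0,16-19)=0
  Job 3: p=7, d=26, C=23, tardiness=max(0,23-26)=0
Total tardiness = 0

0


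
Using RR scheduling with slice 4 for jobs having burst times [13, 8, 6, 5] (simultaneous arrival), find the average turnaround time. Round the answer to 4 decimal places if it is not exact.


Time quantum = 4
Execution trace:
  J1 runs 4 units, time = 4
  J2 runs 4 units, time = 8
  J3 runs 4 units, time = 12
  J4 runs 4 units, time = 16
  J1 runs 4 units, time = 20
  J2 runs 4 units, time = 24
  J3 runs 2 units, time = 26
  J4 runs 1 units, time = 27
  J1 runs 4 units, time = 31
  J1 runs 1 units, time = 32
Finish times: [32, 24, 26, 27]
Average turnaround = 109/4 = 27.25

27.25


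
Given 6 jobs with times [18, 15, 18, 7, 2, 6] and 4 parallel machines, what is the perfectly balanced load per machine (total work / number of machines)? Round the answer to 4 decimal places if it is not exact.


Total processing time = 18 + 15 + 18 + 7 + 2 + 6 = 66
Number of machines = 4
Ideal balanced load = 66 / 4 = 16.5

16.5


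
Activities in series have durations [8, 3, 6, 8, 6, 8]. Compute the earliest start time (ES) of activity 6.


Activity 6 starts after activities 1 through 5 complete.
Predecessor durations: [8, 3, 6, 8, 6]
ES = 8 + 3 + 6 + 8 + 6 = 31

31


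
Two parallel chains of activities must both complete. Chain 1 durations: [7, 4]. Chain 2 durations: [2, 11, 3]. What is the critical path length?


Path A total = 7 + 4 = 11
Path B total = 2 + 11 + 3 = 16
Critical path = longest path = max(11, 16) = 16

16


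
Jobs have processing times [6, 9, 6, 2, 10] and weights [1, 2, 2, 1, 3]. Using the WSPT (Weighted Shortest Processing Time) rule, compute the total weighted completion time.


Compute p/w ratios and sort ascending (WSPT): [(2, 1), (6, 2), (10, 3), (9, 2), (6, 1)]
Compute weighted completion times:
  Job (p=2,w=1): C=2, w*C=1*2=2
  Job (p=6,w=2): C=8, w*C=2*8=16
  Job (p=10,w=3): C=18, w*C=3*18=54
  Job (p=9,w=2): C=27, w*C=2*27=54
  Job (p=6,w=1): C=33, w*C=1*33=33
Total weighted completion time = 159

159
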